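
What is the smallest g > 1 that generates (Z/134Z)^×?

7

φ(134) = φ(2)·φ(67) = 1·66 = 66 = 2 · 3 · 11.
g is a primitive root iff g^(66/q) ≢ 1 (mod 134) for each prime q ∈ {2, 3, 11}.
g = 2: gcd(2, 134) = 2 > 1, not a unit — skip.
g = 3: 3^33 ≡ 133; 3^22 ≡ 1 — hits 1, so not a primitive root.
g = 4: gcd(4, 134) = 2 > 1, not a unit — skip.
g = 5: 5^33 ≡ 133; 5^22 ≡ 1 — hits 1, so not a primitive root.
g = 6: gcd(6, 134) = 2 > 1, not a unit — skip.
g = 7: 7^33 ≡ 133; 7^22 ≡ 29; 7^6 ≡ 131 — none is 1, so 7 is a primitive root.
The smallest primitive root modulo 134 is 7.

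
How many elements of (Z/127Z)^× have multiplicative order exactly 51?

φ(127) = 127 − 1 = 126 = 2 · 3^2 · 7.
In a cyclic group of order 126, there are φ(d) elements of order d for each divisor d of 126, and zero for non-divisors.
51 does not divide 126, so no element of (Z/127Z)^× has order 51.

0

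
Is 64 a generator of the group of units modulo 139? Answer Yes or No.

φ(139) = 139 − 1 = 138 = 2 · 3 · 23.
It suffices to check that the order of 64 is not a proper divisor of 138: compute 64^(138/q) for q ∈ {2, 3, 23}.
64^69 ≡ 1 (mod 139)  [q = 2: ≡ 1 ✗]
64^46 ≡ 1 (mod 139)  [q = 3: ≡ 1 ✗]
64^6 ≡ 100 (mod 139)  [q = 23: ≢ 1 ✓]
Since 64^69 ≡ 1, the order of 64 divides 69 < 138, so 64 is not a primitive root.

No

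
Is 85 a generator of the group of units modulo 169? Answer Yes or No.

φ(169) = φ(13^2) = 13·(13−1) = 156 = 2^2 · 3 · 13.
Test 85^(156/q) mod 169 for each prime factor q of 156:
85^78 ≡ 168 (mod 169)  [q = 2: ≢ 1 ✓]
85^52 ≡ 22 (mod 169)  [q = 3: ≢ 1 ✓]
85^12 ≡ 131 (mod 169)  [q = 13: ≢ 1 ✓]
Every test exponent gives a nontrivial residue, hence 85 generates the full group.

Yes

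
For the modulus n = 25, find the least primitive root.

2

φ(25) = φ(5^2) = 5·(5−1) = 20 = 2^2 · 5.
g is a primitive root iff g^(20/q) ≢ 1 (mod 25) for each prime q ∈ {2, 5}.
g = 2: 2^10 ≡ 24; 2^4 ≡ 16 — none is 1, so 2 is a primitive root.
So 2 is the smallest generator of (Z/25Z)^×.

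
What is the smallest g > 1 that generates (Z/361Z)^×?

2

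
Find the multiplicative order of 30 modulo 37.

18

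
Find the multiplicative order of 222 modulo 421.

70

The order of 222 must divide φ(421) = 421 − 1 = 420 = 2^2 · 3 · 5 · 7.
Divisors of 420: 1, 2, 3, 4, 5, 6, 7, 10, 12, 14, 15, 20, 21, 28, 30, 35, 42, 60, 70, 84, 105, 140, 210, 420.
Test each divisor d:
222^1 ≡ 222 (mod 421)
222^2 ≡ 27 (mod 421)
222^3 ≡ 100 (mod 421)
222^4 ≡ 308 (mod 421)
222^5 ≡ 174 (mod 421)
222^6 ≡ 317 (mod 421)
222^7 ≡ 67 (mod 421)
222^10 ≡ 385 (mod 421)
222^12 ≡ 291 (mod 421)
222^14 ≡ 279 (mod 421)
222^15 ≡ 51 (mod 421)
222^20 ≡ 33 (mod 421)
222^21 ≡ 169 (mod 421)
222^28 ≡ 377 (mod 421)
222^30 ≡ 75 (mod 421)
222^35 ≡ 420 (mod 421)
222^42 ≡ 354 (mod 421)
222^60 ≡ 152 (mod 421)
222^70 ≡ 1 (mod 421) ✓
The smallest such exponent is 70, so the order of 222 is 70.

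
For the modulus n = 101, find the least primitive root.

φ(101) = 101 − 1 = 100 = 2^2 · 5^2.
Test candidates g = 2, 3, … against the prime factors q ∈ {2, 5} of φ(101): g is a generator iff g^(100/q) ≢ 1 for every such q.
g = 2: 2^50 ≡ 100; 2^20 ≡ 95 — none is 1, so 2 is a primitive root.
The smallest primitive root modulo 101 is 2.

2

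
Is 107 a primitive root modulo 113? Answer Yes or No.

Yes

φ(113) = 113 − 1 = 112 = 2^4 · 7.
107 is a primitive root mod 113 iff 107^(φ(113)/q) ≢ 1 for every prime q | φ(113), i.e. q ∈ {2, 7}.
107^56 ≡ 112 (mod 113)  [q = 2: ≢ 1 ✓]
107^16 ≡ 30 (mod 113)  [q = 7: ≢ 1 ✓]
None equal 1, so ord_113(107) = 112: 107 is a primitive root.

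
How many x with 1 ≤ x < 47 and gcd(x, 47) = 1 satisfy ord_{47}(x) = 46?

22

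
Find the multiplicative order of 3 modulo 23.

11

By Lagrange's theorem, ord_23(3) divides φ(23) = 23 − 1 = 22 = 2 · 11.
Divisors of 22: 1, 2, 11, 22.
Check 3^d mod 23 for each divisor in increasing order:
3^1 ≡ 3 (mod 23)
3^2 ≡ 9 (mod 23)
3^11 ≡ 1 (mod 23) ✓
Hence ord(3) = 11.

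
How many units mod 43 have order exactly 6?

2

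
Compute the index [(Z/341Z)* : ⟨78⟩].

60

ord(78) | φ(341) = φ(11·31) = (11−1)·(31−1) = 10·30 = 300 = 2^2 · 3 · 5^2.
Divisors of 300: 1, 2, 3, 4, 5, 6, 10, 12, 15, 20, 25, 30, 50, 60, 75, 100, 150, 300.
Check 78^d mod 341 for each divisor in increasing order:
78^1 ≡ 78 (mod 341)
78^2 ≡ 287 (mod 341)
78^3 ≡ 221 (mod 341)
78^4 ≡ 188 (mod 341)
78^5 ≡ 1 (mod 341) ✓
Thus |⟨78⟩| = ord(78) = 5.
Index = |(Z/341Z)^×| / |⟨78⟩| = 300 / 5 = 60.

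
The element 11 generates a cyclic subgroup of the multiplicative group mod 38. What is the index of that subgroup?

Since 11 ∈ (Z/38Z)^×, its order divides φ(38) = φ(2)·φ(19) = 1·18 = 18 = 2 · 3^2.
Divisors of 18: 1, 2, 3, 6, 9, 18.
Test each divisor d:
11^1 ≡ 11 (mod 38)
11^2 ≡ 7 (mod 38)
11^3 ≡ 1 (mod 38) ✓
The order of 11 is 3, so the subgroup it generates has 3 elements.
Index = |(Z/38Z)^×| / |⟨11⟩| = 18 / 3 = 6.

6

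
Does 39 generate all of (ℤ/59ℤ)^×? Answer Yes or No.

Yes

φ(59) = 59 − 1 = 58 = 2 · 29.
An element g generates (Z/59Z)^× iff g^(58/q) ≢ 1 (mod 59) for each prime q ∈ {2, 29}.
39^29 ≡ 58 (mod 59)  [q = 2: ≢ 1 ✓]
39^2 ≡ 46 (mod 59)  [q = 29: ≢ 1 ✓]
None equal 1, so ord_59(39) = 58: 39 is a primitive root.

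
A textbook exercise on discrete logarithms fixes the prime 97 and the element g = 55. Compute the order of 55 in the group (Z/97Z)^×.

32

By Lagrange's theorem, ord_97(55) divides φ(97) = 97 − 1 = 96 = 2^5 · 3.
Divisors of 96: 1, 2, 3, 4, 6, 8, 12, 16, 24, 32, 48, 96.
Compute 55^d (mod 97) for the divisors d until we hit 1:
55^1 ≡ 55 (mod 97)
55^2 ≡ 18 (mod 97)
55^3 ≡ 20 (mod 97)
55^4 ≡ 33 (mod 97)
55^6 ≡ 12 (mod 97)
55^8 ≡ 22 (mod 97)
55^12 ≡ 47 (mod 97)
55^16 ≡ 96 (mod 97)
55^24 ≡ 75 (mod 97)
55^32 ≡ 1 (mod 97) ✓
Hence ord(55) = 32.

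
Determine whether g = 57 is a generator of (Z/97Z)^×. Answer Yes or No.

φ(97) = 97 − 1 = 96 = 2^5 · 3.
An element g generates (Z/97Z)^× iff g^(96/q) ≢ 1 (mod 97) for each prime q ∈ {2, 3}.
57^48 ≡ 96 (mod 97)  [q = 2: ≢ 1 ✓]
57^32 ≡ 35 (mod 97)  [q = 3: ≢ 1 ✓]
All checks pass, so 57 has order 96 and is a primitive root modulo 97.

Yes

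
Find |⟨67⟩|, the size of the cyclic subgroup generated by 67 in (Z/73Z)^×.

36

ord(67) | φ(73) = 73 − 1 = 72 = 2^3 · 3^2.
Divisors of 72: 1, 2, 3, 4, 6, 8, 9, 12, 18, 24, 36, 72.
Compute 67^d (mod 73) for the divisors d until we hit 1:
67^1 ≡ 67 (mod 73)
67^2 ≡ 36 (mod 73)
67^3 ≡ 3 (mod 73)
67^4 ≡ 55 (mod 73)
67^6 ≡ 9 (mod 73)
67^8 ≡ 32 (mod 73)
67^9 ≡ 27 (mod 73)
67^12 ≡ 8 (mod 73)
67^18 ≡ 72 (mod 73)
67^24 ≡ 64 (mod 73)
67^36 ≡ 1 (mod 73) ✓
The smallest such exponent is 36, so the order of 67 is 36.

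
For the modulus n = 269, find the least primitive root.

2

φ(269) = 269 − 1 = 268 = 2^2 · 67.
g is a primitive root iff g^(268/q) ≢ 1 (mod 269) for each prime q ∈ {2, 67}.
g = 2: 2^134 ≡ 268; 2^4 ≡ 16 — none is 1, so 2 is a primitive root.
Hence the least primitive root of 269 is 2.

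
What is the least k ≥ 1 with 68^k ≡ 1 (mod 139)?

138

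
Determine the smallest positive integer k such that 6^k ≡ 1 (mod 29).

14

By Lagrange's theorem, ord_29(6) divides φ(29) = 29 − 1 = 28 = 2^2 · 7.
Divisors of 28: 1, 2, 4, 7, 14, 28.
Check 6^d mod 29 for each divisor in increasing order:
6^1 ≡ 6
6^2 ≡ 7
6^4 ≡ 20
6^7 ≡ 28
6^14 ≡ 1
So ord_29(6) = 14.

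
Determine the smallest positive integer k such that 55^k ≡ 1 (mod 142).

70

By Lagrange's theorem, ord_142(55) divides φ(142) = φ(2)·φ(71) = 1·70 = 70 = 2 · 5 · 7.
Divisors of 70: 1, 2, 5, 7, 10, 14, 35, 70.
Check 55^d mod 142 for each divisor in increasing order:
55^1 ≡ 55 (mod 142)
55^2 ≡ 43 (mod 142)
55^5 ≡ 23 (mod 142)
55^7 ≡ 137 (mod 142)
55^10 ≡ 103 (mod 142)
55^14 ≡ 25 (mod 142)
55^35 ≡ 141 (mod 142)
55^70 ≡ 1 (mod 142) ✓
Therefore the multiplicative order of 55 modulo 142 is 70.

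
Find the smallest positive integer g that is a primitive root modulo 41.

6

φ(41) = 41 − 1 = 40 = 2^3 · 5.
g is a primitive root iff g^(40/q) ≢ 1 (mod 41) for each prime q ∈ {2, 5}.
g = 2: 2^20 ≡ 1 — hits 1, so not a primitive root.
g = 3: 3^20 ≡ 40; 3^8 ≡ 1 — hits 1, so not a primitive root.
g = 4: 4^20 ≡ 1 — hits 1, so not a primitive root.
g = 5: 5^20 ≡ 1 — hits 1, so not a primitive root.
g = 6: 6^20 ≡ 40; 6^8 ≡ 10 — none is 1, so 6 is a primitive root.
The smallest primitive root modulo 41 is 6.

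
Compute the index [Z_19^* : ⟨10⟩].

ord(10) | φ(19) = 19 − 1 = 18 = 2 · 3^2.
Divisors of 18: 1, 2, 3, 6, 9, 18.
Test each divisor d:
10^1 ≡ 10 (mod 19)
10^2 ≡ 5 (mod 19)
10^3 ≡ 12 (mod 19)
10^6 ≡ 11 (mod 19)
10^9 ≡ 18 (mod 19)
10^18 ≡ 1 (mod 19) ✓
Thus |⟨10⟩| = ord(10) = 18.
[(Z/19Z)^× : ⟨10⟩] = 18/18 = 1.

1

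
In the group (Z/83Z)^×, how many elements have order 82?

40

φ(83) = 83 − 1 = 82 = 2 · 41.
Since (Z/83Z)^× is cyclic of order 82, the number of elements of order d is φ(d) when d | 82 and 0 otherwise.
82 = 2 · 41 divides 82, and φ(82) = 40.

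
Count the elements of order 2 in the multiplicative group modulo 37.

1

φ(37) = 37 − 1 = 36 = 2^2 · 3^2.
(Z/37Z)^× is cyclic (|G| = 36); a cyclic group of order m has exactly φ(d) elements of each order d | m, and none otherwise.
2 | 36, and φ(2) = 2 − 1 = 1.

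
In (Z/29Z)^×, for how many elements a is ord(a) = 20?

0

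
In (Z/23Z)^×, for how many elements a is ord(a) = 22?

10

φ(23) = 23 − 1 = 22 = 2 · 11.
In a cyclic group of order 22, there are φ(d) elements of order d for each divisor d of 22, and zero for non-divisors.
22 = 2 · 11 divides 22, and φ(22) = 10.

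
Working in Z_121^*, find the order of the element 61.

110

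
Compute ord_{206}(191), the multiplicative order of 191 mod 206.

The order of 191 must divide φ(206) = φ(2)·φ(103) = 1·102 = 102 = 2 · 3 · 17.
Divisors of 102: 1, 2, 3, 6, 17, 34, 51, 102.
Compute 191^d (mod 206) for the divisors d until we hit 1:
191^1 ≡ 191
191^2 ≡ 19
191^3 ≡ 127
191^6 ≡ 61
191^17 ≡ 57
191^34 ≡ 159
191^51 ≡ 205
191^102 ≡ 1
Therefore the multiplicative order of 191 modulo 206 is 102.

102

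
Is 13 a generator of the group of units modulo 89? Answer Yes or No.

Yes

φ(89) = 89 − 1 = 88 = 2^3 · 11.
13 is a primitive root mod 89 iff 13^(φ(89)/q) ≢ 1 for every prime q | φ(89), i.e. q ∈ {2, 11}.
13^44 ≡ 88 (mod 89)  [q = 2: ≢ 1 ✓]
13^8 ≡ 64 (mod 89)  [q = 11: ≢ 1 ✓]
None equal 1, so ord_89(13) = 88: 13 is a primitive root.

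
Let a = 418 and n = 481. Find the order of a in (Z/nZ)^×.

ord(418) | φ(481) = φ(13·37) = (13−1)·(37−1) = 12·36 = 432 = 2^4 · 3^3.
Divisors of 432: 1, 2, 3, 4, 6, 8, 9, 12, 16, 18, 24, 27, 36, 48, 54, 72, 108, 144, 216, 432.
Test each divisor d:
418^1 ≡ 418 (mod 481)
418^2 ≡ 121 (mod 481)
418^3 ≡ 73 (mod 481)
418^4 ≡ 211 (mod 481)
418^6 ≡ 38 (mod 481)
418^8 ≡ 269 (mod 481)
418^9 ≡ 369 (mod 481)
418^12 ≡ 1 (mod 481) ✓
So ord_481(418) = 12.

12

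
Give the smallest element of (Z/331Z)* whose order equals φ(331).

3

φ(331) = 331 − 1 = 330 = 2 · 3 · 5 · 11.
Test candidates g = 2, 3, … against the prime factors q ∈ {2, 3, 5, 11} of φ(331): g is a generator iff g^(330/q) ≢ 1 for every such q.
g = 2: 2^165 ≡ 330; 2^110 ≡ 299; 2^66 ≡ 64; 2^30 ≡ 1 — hits 1, so not a primitive root.
g = 3: 3^165 ≡ 330; 3^110 ≡ 299; 3^66 ≡ 64; 3^30 ≡ 270 — none is 1, so 3 is a primitive root.
The smallest primitive root modulo 331 is 3.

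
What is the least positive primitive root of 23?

φ(23) = 23 − 1 = 22 = 2 · 11.
g is a primitive root iff g^(22/q) ≢ 1 (mod 23) for each prime q ∈ {2, 11}.
g = 2: 2^11 ≡ 1 — hits 1, so not a primitive root.
g = 3: 3^11 ≡ 1 — hits 1, so not a primitive root.
g = 4: 4^11 ≡ 1 — hits 1, so not a primitive root.
g = 5: 5^11 ≡ 22; 5^2 ≡ 2 — none is 1, so 5 is a primitive root.
So 5 is the smallest generator of (Z/23Z)^×.

5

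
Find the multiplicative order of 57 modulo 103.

Since 57 ∈ (Z/103Z)^×, its order divides φ(103) = 103 − 1 = 102 = 2 · 3 · 17.
Divisors of 102: 1, 2, 3, 6, 17, 34, 51, 102.
Check 57^d mod 103 for each divisor in increasing order:
57^1 ≡ 57
57^2 ≡ 56
57^3 ≡ 102
57^6 ≡ 1
The smallest such exponent is 6, so the order of 57 is 6.

6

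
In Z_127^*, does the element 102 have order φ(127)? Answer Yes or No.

No

φ(127) = 127 − 1 = 126 = 2 · 3^2 · 7.
102 is a primitive root mod 127 iff 102^(φ(127)/q) ≢ 1 for every prime q | φ(127), i.e. q ∈ {2, 3, 7}.
102^63 ≡ 126 (mod 127)  [q = 2: ≢ 1 ✓]
102^42 ≡ 1 (mod 127)  [q = 3: ≡ 1 ✗]
102^18 ≡ 32 (mod 127)  [q = 7: ≢ 1 ✓]
The check at q = 3 fails, so 102 generates a proper subgroup.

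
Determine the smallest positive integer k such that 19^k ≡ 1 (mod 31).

15

Since 19 ∈ (Z/31Z)^×, its order divides φ(31) = 31 − 1 = 30 = 2 · 3 · 5.
Divisors of 30: 1, 2, 3, 5, 6, 10, 15, 30.
Test each divisor d:
19^1 ≡ 19 (mod 31)
19^2 ≡ 20 (mod 31)
19^3 ≡ 8 (mod 31)
19^5 ≡ 5 (mod 31)
19^6 ≡ 2 (mod 31)
19^10 ≡ 25 (mod 31)
19^15 ≡ 1 (mod 31) ✓
Hence ord(19) = 15.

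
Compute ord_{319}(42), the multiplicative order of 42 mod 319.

70

Since 42 ∈ (Z/319Z)^×, its order divides φ(319) = φ(11·29) = (11−1)·(29−1) = 10·28 = 280 = 2^3 · 5 · 7.
Divisors of 280: 1, 2, 4, 5, 7, 8, 10, 14, 20, 28, 35, 40, 56, 70, 140, 280.
Check 42^d mod 319 for each divisor in increasing order:
42^1 ≡ 42 (mod 319)
42^2 ≡ 169 (mod 319)
42^4 ≡ 170 (mod 319)
42^5 ≡ 122 (mod 319)
42^7 ≡ 202 (mod 319)
42^8 ≡ 190 (mod 319)
42^10 ≡ 210 (mod 319)
42^14 ≡ 291 (mod 319)
42^20 ≡ 78 (mod 319)
42^28 ≡ 146 (mod 319)
42^35 ≡ 144 (mod 319)
42^40 ≡ 23 (mod 319)
42^56 ≡ 262 (mod 319)
42^70 ≡ 1 (mod 319) ✓
Therefore the multiplicative order of 42 modulo 319 is 70.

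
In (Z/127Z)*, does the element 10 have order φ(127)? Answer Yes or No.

No

φ(127) = 127 − 1 = 126 = 2 · 3^2 · 7.
An element g generates (Z/127Z)^× iff g^(126/q) ≢ 1 (mod 127) for each prime q ∈ {2, 3, 7}.
10^63 ≡ 126 (mod 127)  [q = 2: ≢ 1 ✓]
10^42 ≡ 1 (mod 127)  [q = 3: ≡ 1 ✗]
10^18 ≡ 8 (mod 127)  [q = 7: ≢ 1 ✓]
The check at q = 3 fails, so 10 generates a proper subgroup.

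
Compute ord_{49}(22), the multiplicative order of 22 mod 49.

ord(22) | φ(49) = φ(7^2) = 7·(7−1) = 42 = 2 · 3 · 7.
Divisors of 42: 1, 2, 3, 6, 7, 14, 21, 42.
Compute 22^d (mod 49) for the divisors d until we hit 1:
22^1 ≡ 22 (mod 49)
22^2 ≡ 43 (mod 49)
22^3 ≡ 15 (mod 49)
22^6 ≡ 29 (mod 49)
22^7 ≡ 1 (mod 49) ✓
Therefore the multiplicative order of 22 modulo 49 is 7.

7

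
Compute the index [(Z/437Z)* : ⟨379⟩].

18

Since 379 ∈ (Z/437Z)^×, its order divides φ(437) = φ(19·23) = (19−1)·(23−1) = 18·22 = 396 = 2^2 · 3^2 · 11.
Divisors of 396: 1, 2, 3, 4, 6, 9, 11, 12, 18, 22, 33, 36, 44, 66, 99, 132, 198, 396.
Evaluate successive powers at the divisors of 396:
379^1 ≡ 379 (mod 437)
379^2 ≡ 305 (mod 437)
379^3 ≡ 227 (mod 437)
379^4 ≡ 381 (mod 437)
379^6 ≡ 400 (mod 437)
379^9 ≡ 341 (mod 437)
379^11 ≡ 436 (mod 437)
379^12 ≡ 58 (mod 437)
379^18 ≡ 39 (mod 437)
379^22 ≡ 1 (mod 437) ✓
Thus |⟨379⟩| = ord(379) = 22.
The index is φ(437) / ord(379) = 396 / 22 = 18.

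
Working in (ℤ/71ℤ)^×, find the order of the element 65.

ord(65) | φ(71) = 71 − 1 = 70 = 2 · 5 · 7.
Divisors of 70: 1, 2, 5, 7, 10, 14, 35, 70.
Compute 65^d (mod 71) for the divisors d until we hit 1:
65^1 ≡ 65 (mod 71)
65^2 ≡ 36 (mod 71)
65^5 ≡ 34 (mod 71)
65^7 ≡ 17 (mod 71)
65^10 ≡ 20 (mod 71)
65^14 ≡ 5 (mod 71)
65^35 ≡ 70 (mod 71)
65^70 ≡ 1 (mod 71) ✓
So ord_71(65) = 70.

70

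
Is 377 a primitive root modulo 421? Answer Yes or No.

No

φ(421) = 421 − 1 = 420 = 2^2 · 3 · 5 · 7.
Test 377^(420/q) mod 421 for each prime factor q of 420:
377^210 ≡ 1 (mod 421)  [q = 2: ≡ 1 ✗]
377^140 ≡ 1 (mod 421)  [q = 3: ≡ 1 ✗]
377^84 ≡ 354 (mod 421)  [q = 5: ≢ 1 ✓]
377^60 ≡ 1 (mod 421)  [q = 7: ≡ 1 ✗]
The check at q = 2 fails, so 377 generates a proper subgroup.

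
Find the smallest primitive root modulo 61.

2

φ(61) = 61 − 1 = 60 = 2^2 · 3 · 5.
g is a primitive root iff g^(60/q) ≢ 1 (mod 61) for each prime q ∈ {2, 3, 5}.
g = 2: 2^30 ≡ 60; 2^20 ≡ 47; 2^12 ≡ 9 — none is 1, so 2 is a primitive root.
The smallest primitive root modulo 61 is 2.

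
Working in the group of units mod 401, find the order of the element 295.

400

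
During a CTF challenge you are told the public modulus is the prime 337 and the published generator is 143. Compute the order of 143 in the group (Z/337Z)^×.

336

Since 143 ∈ (Z/337Z)^×, its order divides φ(337) = 337 − 1 = 336 = 2^4 · 3 · 7.
Divisors of 336: 1, 2, 3, 4, 6, 7, 8, 12, 14, 16, 21, 24, 28, 42, 48, 56, 84, 112, 168, 336.
Compute 143^d (mod 337) for the divisors d until we hit 1:
143^1 ≡ 143
143^2 ≡ 229
143^3 ≡ 58
143^4 ≡ 206
143^6 ≡ 331
143^7 ≡ 153
143^8 ≡ 311
143^12 ≡ 36
143^14 ≡ 156
143^16 ≡ 2
143^21 ≡ 278
143^24 ≡ 285
143^28 ≡ 72
143^42 ≡ 111
143^48 ≡ 8
143^56 ≡ 129
143^84 ≡ 189
143^112 ≡ 128
143^168 ≡ 336
143^336 ≡ 1
Therefore the multiplicative order of 143 modulo 337 is 336.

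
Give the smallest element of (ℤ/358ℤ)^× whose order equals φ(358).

φ(358) = φ(2)·φ(179) = 1·178 = 178 = 2 · 89.
g is a primitive root iff g^(178/q) ≢ 1 (mod 358) for each prime q ∈ {2, 89}.
g = 2: gcd(2, 358) = 2 > 1, not a unit — skip.
g = 3: 3^89 ≡ 1 — hits 1, so not a primitive root.
g = 4: gcd(4, 358) = 2 > 1, not a unit — skip.
g = 5: 5^89 ≡ 1 — hits 1, so not a primitive root.
g = 6: gcd(6, 358) = 2 > 1, not a unit — skip.
g = 7: 7^89 ≡ 357; 7^2 ≡ 49 — none is 1, so 7 is a primitive root.
So 7 is the smallest generator of (Z/358Z)^×.

7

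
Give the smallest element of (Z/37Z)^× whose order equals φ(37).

2

φ(37) = 37 − 1 = 36 = 2^2 · 3^2.
g is a primitive root iff g^(36/q) ≢ 1 (mod 37) for each prime q ∈ {2, 3}.
g = 2: 2^18 ≡ 36; 2^12 ≡ 26 — none is 1, so 2 is a primitive root.
So 2 is the smallest generator of (Z/37Z)^×.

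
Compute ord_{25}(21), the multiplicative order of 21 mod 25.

By Lagrange's theorem, ord_25(21) divides φ(25) = φ(5^2) = 5·(5−1) = 20 = 2^2 · 5.
Divisors of 20: 1, 2, 4, 5, 10, 20.
Test each divisor d:
21^1 ≡ 21
21^2 ≡ 16
21^4 ≡ 6
21^5 ≡ 1
Hence ord(21) = 5.

5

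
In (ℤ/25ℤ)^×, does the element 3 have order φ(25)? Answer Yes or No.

Yes

φ(25) = φ(5^2) = 5·(5−1) = 20 = 2^2 · 5.
An element g generates (Z/25Z)^× iff g^(20/q) ≢ 1 (mod 25) for each prime q ∈ {2, 5}.
3^10 ≡ 24 (mod 25)  [q = 2: ≢ 1 ✓]
3^4 ≡ 6 (mod 25)  [q = 5: ≢ 1 ✓]
None equal 1, so ord_25(3) = 20: 3 is a primitive root.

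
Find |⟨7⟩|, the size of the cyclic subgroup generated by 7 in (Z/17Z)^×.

16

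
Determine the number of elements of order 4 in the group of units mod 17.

2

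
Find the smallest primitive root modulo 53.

2

φ(53) = 53 − 1 = 52 = 2^2 · 13.
Test candidates g = 2, 3, … against the prime factors q ∈ {2, 13} of φ(53): g is a generator iff g^(52/q) ≢ 1 for every such q.
g = 2: 2^26 ≡ 52; 2^4 ≡ 16 — none is 1, so 2 is a primitive root.
So 2 is the smallest generator of (Z/53Z)^×.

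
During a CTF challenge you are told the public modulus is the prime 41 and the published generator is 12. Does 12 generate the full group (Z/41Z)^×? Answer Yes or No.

φ(41) = 41 − 1 = 40 = 2^3 · 5.
An element g generates (Z/41Z)^× iff g^(40/q) ≢ 1 (mod 41) for each prime q ∈ {2, 5}.
12^20 ≡ 40 (mod 41)  [q = 2: ≢ 1 ✓]
12^8 ≡ 18 (mod 41)  [q = 5: ≢ 1 ✓]
All checks pass, so 12 has order 40 and is a primitive root modulo 41.

Yes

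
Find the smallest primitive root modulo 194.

5

φ(194) = φ(2)·φ(97) = 1·96 = 96 = 2^5 · 3.
g is a primitive root iff g^(96/q) ≢ 1 (mod 194) for each prime q ∈ {2, 3}.
g = 2: gcd(2, 194) = 2 > 1, not a unit — skip.
g = 3: 3^48 ≡ 1 — hits 1, so not a primitive root.
g = 4: gcd(4, 194) = 2 > 1, not a unit — skip.
g = 5: 5^48 ≡ 193; 5^32 ≡ 35 — none is 1, so 5 is a primitive root.
The smallest primitive root modulo 194 is 5.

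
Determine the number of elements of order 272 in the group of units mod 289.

128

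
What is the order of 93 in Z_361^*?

The order of 93 must divide φ(361) = φ(19^2) = 19·(19−1) = 342 = 2 · 3^2 · 19.
Divisors of 342: 1, 2, 3, 6, 9, 18, 19, 38, 57, 114, 171, 342.
Evaluate successive powers at the divisors of 342:
93^1 ≡ 93 (mod 361)
93^2 ≡ 346 (mod 361)
93^3 ≡ 49 (mod 361)
93^6 ≡ 235 (mod 361)
93^9 ≡ 324 (mod 361)
93^18 ≡ 286 (mod 361)
93^19 ≡ 245 (mod 361)
93^38 ≡ 99 (mod 361)
93^57 ≡ 68 (mod 361)
93^114 ≡ 292 (mod 361)
93^171 ≡ 1 (mod 361) ✓
Therefore the multiplicative order of 93 modulo 361 is 171.

171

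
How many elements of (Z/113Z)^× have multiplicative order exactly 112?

φ(113) = 113 − 1 = 112 = 2^4 · 7.
In a cyclic group of order 112, there are φ(d) elements of order d for each divisor d of 112, and zero for non-divisors.
112 = 2^4 · 7 divides 112, and φ(112) = 48.

48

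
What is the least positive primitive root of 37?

2

φ(37) = 37 − 1 = 36 = 2^2 · 3^2.
g is a primitive root iff g^(36/q) ≢ 1 (mod 37) for each prime q ∈ {2, 3}.
g = 2: 2^18 ≡ 36; 2^12 ≡ 26 — none is 1, so 2 is a primitive root.
The smallest primitive root modulo 37 is 2.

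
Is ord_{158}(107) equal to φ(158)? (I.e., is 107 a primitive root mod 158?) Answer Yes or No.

φ(158) = φ(2)·φ(79) = 1·78 = 78 = 2 · 3 · 13.
An element g generates (Z/158Z)^× iff g^(78/q) ≢ 1 (mod 158) for each prime q ∈ {2, 3, 13}.
107^39 ≡ 157 (mod 158)  [q = 2: ≢ 1 ✓]
107^26 ≡ 23 (mod 158)  [q = 3: ≢ 1 ✓]
107^6 ≡ 21 (mod 158)  [q = 13: ≢ 1 ✓]
Every test exponent gives a nontrivial residue, hence 107 generates the full group.

Yes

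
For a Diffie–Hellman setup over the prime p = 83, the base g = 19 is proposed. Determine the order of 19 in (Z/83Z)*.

Since 19 ∈ (Z/83Z)^×, its order divides φ(83) = 83 − 1 = 82 = 2 · 41.
Divisors of 82: 1, 2, 41, 82.
Compute 19^d (mod 83) for the divisors d until we hit 1:
19^1 ≡ 19
19^2 ≡ 29
19^41 ≡ 82
19^82 ≡ 1
So ord_83(19) = 82.

82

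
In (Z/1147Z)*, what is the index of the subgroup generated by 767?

Since 767 ∈ (Z/1147Z)^×, its order divides φ(1147) = φ(31·37) = (31−1)·(37−1) = 30·36 = 1080 = 2^3 · 3^3 · 5.
Divisors of 1080: 1, 2, 3, 4, 5, 6, 8, 9, 10, 12, 15, 18, 20, 24, 27, 30, 36, 40, 45, 54, 60, 72, 90, 108, 120, 135, 180, 216, 270, 360, 540, 1080.
Test each divisor d:
767^1 ≡ 767 (mod 1147)
767^2 ≡ 1025 (mod 1147)
767^3 ≡ 480 (mod 1147)
767^4 ≡ 1120 (mod 1147)
767^5 ≡ 1084 (mod 1147)
767^6 ≡ 1000 (mod 1147)
767^8 ≡ 729 (mod 1147)
767^9 ≡ 554 (mod 1147)
767^10 ≡ 528 (mod 1147)
767^12 ≡ 963 (mod 1147)
767^15 ≡ 1146 (mod 1147)
767^18 ≡ 667 (mod 1147)
767^20 ≡ 63 (mod 1147)
767^24 ≡ 593 (mod 1147)
767^27 ≡ 184 (mod 1147)
767^30 ≡ 1 (mod 1147) ✓
The order of 767 is 30, so the subgroup it generates has 30 elements.
The index is φ(1147) / ord(767) = 1080 / 30 = 36.

36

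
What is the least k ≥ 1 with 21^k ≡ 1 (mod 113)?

112

Since 21 ∈ (Z/113Z)^×, its order divides φ(113) = 113 − 1 = 112 = 2^4 · 7.
Divisors of 112: 1, 2, 4, 7, 8, 14, 16, 28, 56, 112.
Evaluate successive powers at the divisors of 112:
21^1 ≡ 21
21^2 ≡ 102
21^4 ≡ 8
21^7 ≡ 73
21^8 ≡ 64
21^14 ≡ 18
21^16 ≡ 28
21^28 ≡ 98
21^56 ≡ 112
21^112 ≡ 1
Hence ord(21) = 112.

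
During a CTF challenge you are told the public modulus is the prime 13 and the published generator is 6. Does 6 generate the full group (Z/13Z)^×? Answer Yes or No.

Yes

φ(13) = 13 − 1 = 12 = 2^2 · 3.
Test 6^(12/q) mod 13 for each prime factor q of 12:
6^6 ≡ 12 (mod 13)  [q = 2: ≢ 1 ✓]
6^4 ≡ 9 (mod 13)  [q = 3: ≢ 1 ✓]
All checks pass, so 6 has order 12 and is a primitive root modulo 13.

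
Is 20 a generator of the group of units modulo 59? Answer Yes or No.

φ(59) = 59 − 1 = 58 = 2 · 29.
An element g generates (Z/59Z)^× iff g^(58/q) ≢ 1 (mod 59) for each prime q ∈ {2, 29}.
20^29 ≡ 1 (mod 59)  [q = 2: ≡ 1 ✗]
20^2 ≡ 46 (mod 59)  [q = 29: ≢ 1 ✓]
20^29 ≡ 1 shows ord(20) | 29, strictly less than φ(59); not a primitive root.

No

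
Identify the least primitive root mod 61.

2

φ(61) = 61 − 1 = 60 = 2^2 · 3 · 5.
g is a primitive root iff g^(60/q) ≢ 1 (mod 61) for each prime q ∈ {2, 3, 5}.
g = 2: 2^30 ≡ 60; 2^20 ≡ 47; 2^12 ≡ 9 — none is 1, so 2 is a primitive root.
So 2 is the smallest generator of (Z/61Z)^×.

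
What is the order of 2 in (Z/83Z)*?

By Lagrange's theorem, ord_83(2) divides φ(83) = 83 − 1 = 82 = 2 · 41.
Divisors of 82: 1, 2, 41, 82.
Compute 2^d (mod 83) for the divisors d until we hit 1:
2^1 ≡ 2 (mod 83)
2^2 ≡ 4 (mod 83)
2^41 ≡ 82 (mod 83)
2^82 ≡ 1 (mod 83) ✓
So ord_83(2) = 82.

82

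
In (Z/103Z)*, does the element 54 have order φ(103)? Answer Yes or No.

Yes

φ(103) = 103 − 1 = 102 = 2 · 3 · 17.
54 is a primitive root mod 103 iff 54^(φ(103)/q) ≢ 1 for every prime q | φ(103), i.e. q ∈ {2, 3, 17}.
54^51 ≡ 102 (mod 103)  [q = 2: ≢ 1 ✓]
54^34 ≡ 46 (mod 103)  [q = 3: ≢ 1 ✓]
54^6 ≡ 14 (mod 103)  [q = 17: ≢ 1 ✓]
Every test exponent gives a nontrivial residue, hence 54 generates the full group.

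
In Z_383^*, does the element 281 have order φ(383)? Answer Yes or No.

φ(383) = 383 − 1 = 382 = 2 · 191.
281 is a primitive root mod 383 iff 281^(φ(383)/q) ≢ 1 for every prime q | φ(383), i.e. q ∈ {2, 191}.
281^191 ≡ 382 (mod 383)  [q = 2: ≢ 1 ✓]
281^2 ≡ 63 (mod 383)  [q = 191: ≢ 1 ✓]
All checks pass, so 281 has order 382 and is a primitive root modulo 383.

Yes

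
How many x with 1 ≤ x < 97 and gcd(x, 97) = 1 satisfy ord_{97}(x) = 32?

φ(97) = 97 − 1 = 96 = 2^5 · 3.
In a cyclic group of order 96, there are φ(d) elements of order d for each divisor d of 96, and zero for non-divisors.
32 = 2^5 divides 96, and φ(32) = 16.

16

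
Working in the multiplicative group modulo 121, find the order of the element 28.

Since 28 ∈ (Z/121Z)^×, its order divides φ(121) = φ(11^2) = 11·(11−1) = 110 = 2 · 5 · 11.
Divisors of 110: 1, 2, 5, 10, 11, 22, 55, 110.
Test each divisor d:
28^1 ≡ 28 (mod 121)
28^2 ≡ 58 (mod 121)
28^5 ≡ 54 (mod 121)
28^10 ≡ 12 (mod 121)
28^11 ≡ 94 (mod 121)
28^22 ≡ 3 (mod 121)
28^55 ≡ 120 (mod 121)
28^110 ≡ 1 (mod 121) ✓
The smallest such exponent is 110, so the order of 28 is 110.

110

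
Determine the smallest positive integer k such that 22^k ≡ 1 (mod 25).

20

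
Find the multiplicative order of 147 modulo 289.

Since 147 ∈ (Z/289Z)^×, its order divides φ(289) = φ(17^2) = 17·(17−1) = 272 = 2^4 · 17.
Divisors of 272: 1, 2, 4, 8, 16, 17, 34, 68, 136, 272.
Evaluate successive powers at the divisors of 272:
147^1 ≡ 147
147^2 ≡ 223
147^4 ≡ 21
147^8 ≡ 152
147^16 ≡ 273
147^17 ≡ 249
147^34 ≡ 155
147^68 ≡ 38
147^136 ≡ 288
147^272 ≡ 1
The smallest such exponent is 272, so the order of 147 is 272.

272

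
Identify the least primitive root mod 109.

φ(109) = 109 − 1 = 108 = 2^2 · 3^3.
g is a primitive root iff g^(108/q) ≢ 1 (mod 109) for each prime q ∈ {2, 3}.
g = 2: 2^54 ≡ 108; 2^36 ≡ 1 — hits 1, so not a primitive root.
g = 3: 3^54 ≡ 1 — hits 1, so not a primitive root.
g = 4: 4^54 ≡ 1 — hits 1, so not a primitive root.
g = 5: 5^54 ≡ 1 — hits 1, so not a primitive root.
g = 6: 6^54 ≡ 108; 6^36 ≡ 63 — none is 1, so 6 is a primitive root.
Hence the least primitive root of 109 is 6.

6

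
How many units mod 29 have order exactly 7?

6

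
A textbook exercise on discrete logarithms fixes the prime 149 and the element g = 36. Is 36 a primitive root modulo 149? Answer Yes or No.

φ(149) = 149 − 1 = 148 = 2^2 · 37.
36 is a primitive root mod 149 iff 36^(φ(149)/q) ≢ 1 for every prime q | φ(149), i.e. q ∈ {2, 37}.
36^74 ≡ 1 (mod 149)  [q = 2: ≡ 1 ✗]
36^4 ≡ 88 (mod 149)  [q = 37: ≢ 1 ✓]
Since 36^74 ≡ 1, the order of 36 divides 74 < 148, so 36 is not a primitive root.

No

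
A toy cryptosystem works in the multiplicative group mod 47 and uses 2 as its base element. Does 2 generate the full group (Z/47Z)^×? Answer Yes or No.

No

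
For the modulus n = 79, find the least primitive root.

φ(79) = 79 − 1 = 78 = 2 · 3 · 13.
Test candidates g = 2, 3, … against the prime factors q ∈ {2, 3, 13} of φ(79): g is a generator iff g^(78/q) ≢ 1 for every such q.
g = 2: 2^39 ≡ 1 — hits 1, so not a primitive root.
g = 3: 3^39 ≡ 78; 3^26 ≡ 23; 3^6 ≡ 18 — none is 1, so 3 is a primitive root.
So 3 is the smallest generator of (Z/79Z)^×.

3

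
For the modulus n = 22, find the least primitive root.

φ(22) = φ(2)·φ(11) = 1·10 = 10 = 2 · 5.
Test candidates g = 2, 3, … against the prime factors q ∈ {2, 5} of φ(22): g is a generator iff g^(10/q) ≢ 1 for every such q.
g = 2: gcd(2, 22) = 2 > 1, not a unit — skip.
g = 3: 3^5 ≡ 1 — hits 1, so not a primitive root.
g = 4: gcd(4, 22) = 2 > 1, not a unit — skip.
g = 5: 5^5 ≡ 1 — hits 1, so not a primitive root.
g = 6: gcd(6, 22) = 2 > 1, not a unit — skip.
g = 7: 7^5 ≡ 21; 7^2 ≡ 5 — none is 1, so 7 is a primitive root.
So 7 is the smallest generator of (Z/22Z)^×.

7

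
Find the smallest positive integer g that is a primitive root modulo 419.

2

φ(419) = 419 − 1 = 418 = 2 · 11 · 19.
g is a primitive root iff g^(418/q) ≢ 1 (mod 419) for each prime q ∈ {2, 11, 19}.
g = 2: 2^209 ≡ 418; 2^38 ≡ 334; 2^22 ≡ 114 — none is 1, so 2 is a primitive root.
The smallest primitive root modulo 419 is 2.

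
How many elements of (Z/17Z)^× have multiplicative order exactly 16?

8

φ(17) = 17 − 1 = 16 = 2^4.
Since (Z/17Z)^× is cyclic of order 16, the number of elements of order d is φ(d) when d | 16 and 0 otherwise.
16 = 2^4 divides 16, and φ(16) = 8.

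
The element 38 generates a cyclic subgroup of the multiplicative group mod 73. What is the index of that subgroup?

2

The order of 38 must divide φ(73) = 73 − 1 = 72 = 2^3 · 3^2.
Divisors of 72: 1, 2, 3, 4, 6, 8, 9, 12, 18, 24, 36, 72.
Evaluate successive powers at the divisors of 72:
38^1 ≡ 38
38^2 ≡ 57
38^3 ≡ 49
38^4 ≡ 37
38^6 ≡ 65
38^8 ≡ 55
38^9 ≡ 46
38^12 ≡ 64
38^18 ≡ 72
38^24 ≡ 8
38^36 ≡ 1
The order of 38 is 36, so the subgroup it generates has 36 elements.
Index = |(Z/73Z)^×| / |⟨38⟩| = 72 / 36 = 2.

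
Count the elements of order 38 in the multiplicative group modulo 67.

0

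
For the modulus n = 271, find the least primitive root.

φ(271) = 271 − 1 = 270 = 2 · 3^3 · 5.
Test candidates g = 2, 3, … against the prime factors q ∈ {2, 3, 5} of φ(271): g is a generator iff g^(270/q) ≢ 1 for every such q.
g = 2: 2^135 ≡ 1 — hits 1, so not a primitive root.
g = 3: 3^135 ≡ 270; 3^90 ≡ 1 — hits 1, so not a primitive root.
g = 4: 4^135 ≡ 1 — hits 1, so not a primitive root.
g = 5: 5^135 ≡ 1 — hits 1, so not a primitive root.
g = 6: 6^135 ≡ 270; 6^90 ≡ 242; 6^54 ≡ 10 — none is 1, so 6 is a primitive root.
The smallest primitive root modulo 271 is 6.

6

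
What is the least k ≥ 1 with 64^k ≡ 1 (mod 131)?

65

ord(64) | φ(131) = 131 − 1 = 130 = 2 · 5 · 13.
Divisors of 130: 1, 2, 5, 10, 13, 26, 65, 130.
Check 64^d mod 131 for each divisor in increasing order:
64^1 ≡ 64 (mod 131)
64^2 ≡ 35 (mod 131)
64^5 ≡ 62 (mod 131)
64^10 ≡ 45 (mod 131)
64^13 ≡ 61 (mod 131)
64^26 ≡ 53 (mod 131)
64^65 ≡ 1 (mod 131) ✓
So ord_131(64) = 65.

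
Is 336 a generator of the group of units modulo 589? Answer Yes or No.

No

589 = 19 · 31 is a product of two distinct odd primes, so (Z/589Z)^× ≅ (Z/19Z)^× × (Z/31Z)^× is not cyclic.
No primitive root modulo 589 exists; in particular 336 is not one.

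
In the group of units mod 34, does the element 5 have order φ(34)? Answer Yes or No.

Yes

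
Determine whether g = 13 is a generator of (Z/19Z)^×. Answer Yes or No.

Yes

φ(19) = 19 − 1 = 18 = 2 · 3^2.
An element g generates (Z/19Z)^× iff g^(18/q) ≢ 1 (mod 19) for each prime q ∈ {2, 3}.
13^9 ≡ 18 (mod 19)  [q = 2: ≢ 1 ✓]
13^6 ≡ 11 (mod 19)  [q = 3: ≢ 1 ✓]
All checks pass, so 13 has order 18 and is a primitive root modulo 19.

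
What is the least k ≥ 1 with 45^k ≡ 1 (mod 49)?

42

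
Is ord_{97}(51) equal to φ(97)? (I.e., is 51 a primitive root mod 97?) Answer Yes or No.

No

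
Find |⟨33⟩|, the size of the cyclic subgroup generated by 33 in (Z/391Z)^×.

22

By Lagrange's theorem, ord_391(33) divides φ(391) = φ(17·23) = (17−1)·(23−1) = 16·22 = 352 = 2^5 · 11.
Divisors of 352: 1, 2, 4, 8, 11, 16, 22, 32, 44, 88, 176, 352.
Evaluate successive powers at the divisors of 352:
33^1 ≡ 33
33^2 ≡ 307
33^4 ≡ 18
33^8 ≡ 324
33^11 ≡ 390
33^16 ≡ 188
33^22 ≡ 1
Hence ord(33) = 22.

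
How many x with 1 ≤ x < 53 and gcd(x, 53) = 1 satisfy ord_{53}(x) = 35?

0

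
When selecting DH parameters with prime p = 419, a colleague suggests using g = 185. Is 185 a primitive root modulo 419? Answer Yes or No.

No

φ(419) = 419 − 1 = 418 = 2 · 11 · 19.
It suffices to check that the order of 185 is not a proper divisor of 418: compute 185^(418/q) for q ∈ {2, 11, 19}.
185^209 ≡ 1 (mod 419)  [q = 2: ≡ 1 ✗]
185^38 ≡ 69 (mod 419)  [q = 11: ≢ 1 ✓]
185^22 ≡ 330 (mod 419)  [q = 19: ≢ 1 ✓]
The check at q = 2 fails, so 185 generates a proper subgroup.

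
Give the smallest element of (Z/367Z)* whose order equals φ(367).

φ(367) = 367 − 1 = 366 = 2 · 3 · 61.
g is a primitive root iff g^(366/q) ≢ 1 (mod 367) for each prime q ∈ {2, 3, 61}.
g = 2: 2^183 ≡ 1 — hits 1, so not a primitive root.
g = 3: 3^183 ≡ 366; 3^122 ≡ 1 — hits 1, so not a primitive root.
g = 4: 4^183 ≡ 1 — hits 1, so not a primitive root.
g = 5: 5^183 ≡ 366; 5^122 ≡ 1 — hits 1, so not a primitive root.
g = 6: 6^183 ≡ 366; 6^122 ≡ 283; 6^6 ≡ 47 — none is 1, so 6 is a primitive root.
Hence the least primitive root of 367 is 6.

6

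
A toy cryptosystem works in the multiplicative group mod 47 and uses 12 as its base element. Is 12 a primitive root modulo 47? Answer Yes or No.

φ(47) = 47 − 1 = 46 = 2 · 23.
Test 12^(46/q) mod 47 for each prime factor q of 46:
12^23 ≡ 1 (mod 47)  [q = 2: ≡ 1 ✗]
12^2 ≡ 3 (mod 47)  [q = 23: ≢ 1 ✓]
12^23 ≡ 1 shows ord(12) | 23, strictly less than φ(47); not a primitive root.

No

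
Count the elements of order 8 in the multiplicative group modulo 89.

4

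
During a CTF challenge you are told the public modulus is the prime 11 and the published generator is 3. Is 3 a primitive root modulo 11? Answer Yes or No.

No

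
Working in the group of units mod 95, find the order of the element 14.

By Lagrange's theorem, ord_95(14) divides φ(95) = φ(5·19) = (5−1)·(19−1) = 4·18 = 72 = 2^3 · 3^2.
Divisors of 72: 1, 2, 3, 4, 6, 8, 9, 12, 18, 24, 36, 72.
Check 14^d mod 95 for each divisor in increasing order:
14^1 ≡ 14
14^2 ≡ 6
14^3 ≡ 84
14^4 ≡ 36
14^6 ≡ 26
14^8 ≡ 61
14^9 ≡ 94
14^12 ≡ 11
14^18 ≡ 1
Therefore the multiplicative order of 14 modulo 95 is 18.

18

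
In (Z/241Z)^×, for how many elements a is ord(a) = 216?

0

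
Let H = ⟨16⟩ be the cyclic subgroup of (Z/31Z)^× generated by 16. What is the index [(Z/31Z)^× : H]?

6

By Lagrange's theorem, ord_31(16) divides φ(31) = 31 − 1 = 30 = 2 · 3 · 5.
Divisors of 30: 1, 2, 3, 5, 6, 10, 15, 30.
Check 16^d mod 31 for each divisor in increasing order:
16^1 ≡ 16
16^2 ≡ 8
16^3 ≡ 4
16^5 ≡ 1
So ord_31(16) = 5, hence |⟨16⟩| = 5.
The index is φ(31) / ord(16) = 30 / 5 = 6.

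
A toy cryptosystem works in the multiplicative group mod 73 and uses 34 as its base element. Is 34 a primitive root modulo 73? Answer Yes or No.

Yes

φ(73) = 73 − 1 = 72 = 2^3 · 3^2.
34 is a primitive root mod 73 iff 34^(φ(73)/q) ≢ 1 for every prime q | φ(73), i.e. q ∈ {2, 3}.
34^36 ≡ 72 (mod 73)  [q = 2: ≢ 1 ✓]
34^24 ≡ 64 (mod 73)  [q = 3: ≢ 1 ✓]
Every test exponent gives a nontrivial residue, hence 34 generates the full group.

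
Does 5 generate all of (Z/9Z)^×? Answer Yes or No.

Yes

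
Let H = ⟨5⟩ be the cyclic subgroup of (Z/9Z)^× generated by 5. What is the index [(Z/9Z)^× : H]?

The order of 5 must divide φ(9) = φ(3^2) = 3·(3−1) = 6 = 2 · 3.
Divisors of 6: 1, 2, 3, 6.
Test each divisor d:
5^1 ≡ 5
5^2 ≡ 7
5^3 ≡ 8
5^6 ≡ 1
So ord_9(5) = 6, hence |⟨5⟩| = 6.
[(Z/9Z)^× : ⟨5⟩] = 6/6 = 1.

1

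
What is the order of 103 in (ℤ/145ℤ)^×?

28

By Lagrange's theorem, ord_145(103) divides φ(145) = φ(5·29) = (5−1)·(29−1) = 4·28 = 112 = 2^4 · 7.
Divisors of 112: 1, 2, 4, 7, 8, 14, 16, 28, 56, 112.
Check 103^d mod 145 for each divisor in increasing order:
103^1 ≡ 103
103^2 ≡ 24
103^4 ≡ 141
103^7 ≡ 117
103^8 ≡ 16
103^14 ≡ 59
103^16 ≡ 111
103^28 ≡ 1
The smallest such exponent is 28, so the order of 103 is 28.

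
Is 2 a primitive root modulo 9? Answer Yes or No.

Yes

φ(9) = φ(3^2) = 3·(3−1) = 6 = 2 · 3.
2 is a primitive root mod 9 iff 2^(φ(9)/q) ≢ 1 for every prime q | φ(9), i.e. q ∈ {2, 3}.
2^3 ≡ 8 (mod 9)  [q = 2: ≢ 1 ✓]
2^2 ≡ 4 (mod 9)  [q = 3: ≢ 1 ✓]
None equal 1, so ord_9(2) = 6: 2 is a primitive root.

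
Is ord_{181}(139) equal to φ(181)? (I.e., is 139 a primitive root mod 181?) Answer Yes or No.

φ(181) = 181 − 1 = 180 = 2^2 · 3^2 · 5.
Test 139^(180/q) mod 181 for each prime factor q of 180:
139^90 ≡ 1 (mod 181)  [q = 2: ≡ 1 ✗]
139^60 ≡ 1 (mod 181)  [q = 3: ≡ 1 ✗]
139^36 ≡ 42 (mod 181)  [q = 5: ≢ 1 ✓]
The check at q = 2 fails, so 139 generates a proper subgroup.

No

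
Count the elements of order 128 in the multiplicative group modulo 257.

φ(257) = 257 − 1 = 256 = 2^8.
In a cyclic group of order 256, there are φ(d) elements of order d for each divisor d of 256, and zero for non-divisors.
128 = 2^7 divides 256, and φ(128) = 64.

64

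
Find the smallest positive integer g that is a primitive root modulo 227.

φ(227) = 227 − 1 = 226 = 2 · 113.
Test candidates g = 2, 3, … against the prime factors q ∈ {2, 113} of φ(227): g is a generator iff g^(226/q) ≢ 1 for every such q.
g = 2: 2^113 ≡ 226; 2^2 ≡ 4 — none is 1, so 2 is a primitive root.
Hence the least primitive root of 227 is 2.

2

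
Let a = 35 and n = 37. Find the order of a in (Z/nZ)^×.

36

The order of 35 must divide φ(37) = 37 − 1 = 36 = 2^2 · 3^2.
Divisors of 36: 1, 2, 3, 4, 6, 9, 12, 18, 36.
Check 35^d mod 37 for each divisor in increasing order:
35^1 ≡ 35 (mod 37)
35^2 ≡ 4 (mod 37)
35^3 ≡ 29 (mod 37)
35^4 ≡ 16 (mod 37)
35^6 ≡ 27 (mod 37)
35^9 ≡ 6 (mod 37)
35^12 ≡ 26 (mod 37)
35^18 ≡ 36 (mod 37)
35^36 ≡ 1 (mod 37) ✓
Therefore the multiplicative order of 35 modulo 37 is 36.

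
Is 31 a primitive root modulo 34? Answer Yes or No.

Yes

φ(34) = φ(2)·φ(17) = 1·16 = 16 = 2^4.
An element g generates (Z/34Z)^× iff g^(16/q) ≢ 1 (mod 34) for each prime q ∈ {2}.
31^8 ≡ 33 (mod 34)  [q = 2: ≢ 1 ✓]
All checks pass, so 31 has order 16 and is a primitive root modulo 34.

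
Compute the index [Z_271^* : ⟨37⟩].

2

By Lagrange's theorem, ord_271(37) divides φ(271) = 271 − 1 = 270 = 2 · 3^3 · 5.
Divisors of 270: 1, 2, 3, 5, 6, 9, 10, 15, 18, 27, 30, 45, 54, 90, 135, 270.
Test each divisor d:
37^1 ≡ 37 (mod 271)
37^2 ≡ 14 (mod 271)
37^3 ≡ 247 (mod 271)
37^5 ≡ 206 (mod 271)
37^6 ≡ 34 (mod 271)
37^9 ≡ 268 (mod 271)
37^10 ≡ 160 (mod 271)
37^15 ≡ 169 (mod 271)
37^18 ≡ 9 (mod 271)
37^27 ≡ 244 (mod 271)
37^30 ≡ 106 (mod 271)
37^45 ≡ 28 (mod 271)
37^54 ≡ 187 (mod 271)
37^90 ≡ 242 (mod 271)
37^135 ≡ 1 (mod 271) ✓
The order of 37 is 135, so the subgroup it generates has 135 elements.
The index is φ(271) / ord(37) = 270 / 135 = 2.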